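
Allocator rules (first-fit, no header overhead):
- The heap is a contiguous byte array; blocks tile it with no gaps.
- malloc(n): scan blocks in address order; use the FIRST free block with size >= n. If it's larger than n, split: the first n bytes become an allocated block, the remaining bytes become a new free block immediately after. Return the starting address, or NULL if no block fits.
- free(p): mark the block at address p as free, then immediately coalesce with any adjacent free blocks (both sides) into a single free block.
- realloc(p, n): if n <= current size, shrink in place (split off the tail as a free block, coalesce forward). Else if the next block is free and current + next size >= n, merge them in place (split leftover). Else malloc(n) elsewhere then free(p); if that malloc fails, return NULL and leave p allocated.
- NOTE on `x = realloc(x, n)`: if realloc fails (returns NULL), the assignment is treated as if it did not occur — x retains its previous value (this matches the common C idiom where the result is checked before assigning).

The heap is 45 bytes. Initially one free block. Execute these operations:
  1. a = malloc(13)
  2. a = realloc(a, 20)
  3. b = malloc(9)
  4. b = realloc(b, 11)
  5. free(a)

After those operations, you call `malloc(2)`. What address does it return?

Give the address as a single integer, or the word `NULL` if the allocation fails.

Answer: 0

Derivation:
Op 1: a = malloc(13) -> a = 0; heap: [0-12 ALLOC][13-44 FREE]
Op 2: a = realloc(a, 20) -> a = 0; heap: [0-19 ALLOC][20-44 FREE]
Op 3: b = malloc(9) -> b = 20; heap: [0-19 ALLOC][20-28 ALLOC][29-44 FREE]
Op 4: b = realloc(b, 11) -> b = 20; heap: [0-19 ALLOC][20-30 ALLOC][31-44 FREE]
Op 5: free(a) -> (freed a); heap: [0-19 FREE][20-30 ALLOC][31-44 FREE]
malloc(2): first-fit scan over [0-19 FREE][20-30 ALLOC][31-44 FREE] -> 0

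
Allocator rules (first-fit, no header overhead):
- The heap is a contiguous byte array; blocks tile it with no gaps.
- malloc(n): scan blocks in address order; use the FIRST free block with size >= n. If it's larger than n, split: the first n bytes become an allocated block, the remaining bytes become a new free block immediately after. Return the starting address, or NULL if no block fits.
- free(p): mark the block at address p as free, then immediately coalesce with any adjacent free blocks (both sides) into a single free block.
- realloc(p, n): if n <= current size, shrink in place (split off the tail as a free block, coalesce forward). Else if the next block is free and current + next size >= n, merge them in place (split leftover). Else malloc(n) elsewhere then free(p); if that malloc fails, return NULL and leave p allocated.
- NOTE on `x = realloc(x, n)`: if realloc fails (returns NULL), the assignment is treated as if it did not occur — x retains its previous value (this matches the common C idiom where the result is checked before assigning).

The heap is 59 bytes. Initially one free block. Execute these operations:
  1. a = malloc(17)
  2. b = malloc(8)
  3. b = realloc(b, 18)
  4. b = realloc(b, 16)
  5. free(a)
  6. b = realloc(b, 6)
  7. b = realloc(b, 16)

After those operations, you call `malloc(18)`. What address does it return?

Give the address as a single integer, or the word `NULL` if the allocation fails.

Op 1: a = malloc(17) -> a = 0; heap: [0-16 ALLOC][17-58 FREE]
Op 2: b = malloc(8) -> b = 17; heap: [0-16 ALLOC][17-24 ALLOC][25-58 FREE]
Op 3: b = realloc(b, 18) -> b = 17; heap: [0-16 ALLOC][17-34 ALLOC][35-58 FREE]
Op 4: b = realloc(b, 16) -> b = 17; heap: [0-16 ALLOC][17-32 ALLOC][33-58 FREE]
Op 5: free(a) -> (freed a); heap: [0-16 FREE][17-32 ALLOC][33-58 FREE]
Op 6: b = realloc(b, 6) -> b = 17; heap: [0-16 FREE][17-22 ALLOC][23-58 FREE]
Op 7: b = realloc(b, 16) -> b = 17; heap: [0-16 FREE][17-32 ALLOC][33-58 FREE]
malloc(18): first-fit scan over [0-16 FREE][17-32 ALLOC][33-58 FREE] -> 33

Answer: 33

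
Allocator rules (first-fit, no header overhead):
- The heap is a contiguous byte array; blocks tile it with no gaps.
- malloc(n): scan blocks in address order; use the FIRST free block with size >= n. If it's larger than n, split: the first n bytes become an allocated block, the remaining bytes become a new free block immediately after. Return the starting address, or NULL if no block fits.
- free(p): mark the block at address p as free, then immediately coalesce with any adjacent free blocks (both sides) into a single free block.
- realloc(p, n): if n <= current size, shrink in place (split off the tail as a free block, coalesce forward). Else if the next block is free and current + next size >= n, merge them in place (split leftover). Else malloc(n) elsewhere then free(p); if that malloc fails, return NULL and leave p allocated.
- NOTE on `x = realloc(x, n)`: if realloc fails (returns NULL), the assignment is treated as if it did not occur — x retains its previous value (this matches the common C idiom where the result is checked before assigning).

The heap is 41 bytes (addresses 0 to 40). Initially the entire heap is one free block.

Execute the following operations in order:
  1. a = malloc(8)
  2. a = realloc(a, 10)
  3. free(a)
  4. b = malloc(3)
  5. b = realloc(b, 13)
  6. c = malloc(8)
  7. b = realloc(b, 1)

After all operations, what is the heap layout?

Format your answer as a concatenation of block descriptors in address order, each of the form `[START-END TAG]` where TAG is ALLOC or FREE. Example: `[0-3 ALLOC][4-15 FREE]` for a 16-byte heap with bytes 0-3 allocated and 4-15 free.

Op 1: a = malloc(8) -> a = 0; heap: [0-7 ALLOC][8-40 FREE]
Op 2: a = realloc(a, 10) -> a = 0; heap: [0-9 ALLOC][10-40 FREE]
Op 3: free(a) -> (freed a); heap: [0-40 FREE]
Op 4: b = malloc(3) -> b = 0; heap: [0-2 ALLOC][3-40 FREE]
Op 5: b = realloc(b, 13) -> b = 0; heap: [0-12 ALLOC][13-40 FREE]
Op 6: c = malloc(8) -> c = 13; heap: [0-12 ALLOC][13-20 ALLOC][21-40 FREE]
Op 7: b = realloc(b, 1) -> b = 0; heap: [0-0 ALLOC][1-12 FREE][13-20 ALLOC][21-40 FREE]

Answer: [0-0 ALLOC][1-12 FREE][13-20 ALLOC][21-40 FREE]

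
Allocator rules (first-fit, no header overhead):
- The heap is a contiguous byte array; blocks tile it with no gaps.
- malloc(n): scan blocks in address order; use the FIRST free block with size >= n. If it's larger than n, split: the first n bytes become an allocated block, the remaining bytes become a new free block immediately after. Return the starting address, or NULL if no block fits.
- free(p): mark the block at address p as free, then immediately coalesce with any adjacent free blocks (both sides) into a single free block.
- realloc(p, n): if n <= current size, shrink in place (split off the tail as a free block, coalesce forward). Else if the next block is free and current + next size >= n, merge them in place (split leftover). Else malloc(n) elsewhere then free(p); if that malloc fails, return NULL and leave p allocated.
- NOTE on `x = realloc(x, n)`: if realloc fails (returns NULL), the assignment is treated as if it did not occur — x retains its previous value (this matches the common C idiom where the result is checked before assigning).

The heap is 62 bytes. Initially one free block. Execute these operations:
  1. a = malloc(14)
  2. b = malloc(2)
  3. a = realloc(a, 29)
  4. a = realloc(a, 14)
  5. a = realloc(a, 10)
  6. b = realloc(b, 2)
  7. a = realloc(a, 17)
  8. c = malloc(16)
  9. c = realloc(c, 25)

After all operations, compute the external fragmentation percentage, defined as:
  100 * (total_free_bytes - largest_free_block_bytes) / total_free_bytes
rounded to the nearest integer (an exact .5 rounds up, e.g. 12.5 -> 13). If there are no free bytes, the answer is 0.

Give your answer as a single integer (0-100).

Op 1: a = malloc(14) -> a = 0; heap: [0-13 ALLOC][14-61 FREE]
Op 2: b = malloc(2) -> b = 14; heap: [0-13 ALLOC][14-15 ALLOC][16-61 FREE]
Op 3: a = realloc(a, 29) -> a = 16; heap: [0-13 FREE][14-15 ALLOC][16-44 ALLOC][45-61 FREE]
Op 4: a = realloc(a, 14) -> a = 16; heap: [0-13 FREE][14-15 ALLOC][16-29 ALLOC][30-61 FREE]
Op 5: a = realloc(a, 10) -> a = 16; heap: [0-13 FREE][14-15 ALLOC][16-25 ALLOC][26-61 FREE]
Op 6: b = realloc(b, 2) -> b = 14; heap: [0-13 FREE][14-15 ALLOC][16-25 ALLOC][26-61 FREE]
Op 7: a = realloc(a, 17) -> a = 16; heap: [0-13 FREE][14-15 ALLOC][16-32 ALLOC][33-61 FREE]
Op 8: c = malloc(16) -> c = 33; heap: [0-13 FREE][14-15 ALLOC][16-32 ALLOC][33-48 ALLOC][49-61 FREE]
Op 9: c = realloc(c, 25) -> c = 33; heap: [0-13 FREE][14-15 ALLOC][16-32 ALLOC][33-57 ALLOC][58-61 FREE]
Free blocks: [14 4] total_free=18 largest=14 -> 100*(18-14)/18 = 400/18 ≈ 22.222 -> rounds to 22

Answer: 22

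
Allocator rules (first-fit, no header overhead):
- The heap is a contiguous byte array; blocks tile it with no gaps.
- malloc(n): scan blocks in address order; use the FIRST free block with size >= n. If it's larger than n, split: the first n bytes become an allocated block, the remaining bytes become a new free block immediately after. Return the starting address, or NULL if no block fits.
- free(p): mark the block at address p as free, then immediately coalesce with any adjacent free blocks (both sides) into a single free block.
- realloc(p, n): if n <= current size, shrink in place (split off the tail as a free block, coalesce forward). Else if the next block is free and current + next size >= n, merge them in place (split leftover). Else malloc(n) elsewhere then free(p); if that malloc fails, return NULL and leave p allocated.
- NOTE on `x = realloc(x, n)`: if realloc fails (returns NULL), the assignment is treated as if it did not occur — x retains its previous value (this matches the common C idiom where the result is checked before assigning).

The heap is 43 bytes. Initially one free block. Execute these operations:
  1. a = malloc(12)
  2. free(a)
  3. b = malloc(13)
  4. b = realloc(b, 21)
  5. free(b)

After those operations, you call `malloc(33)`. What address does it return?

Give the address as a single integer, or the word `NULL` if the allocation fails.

Op 1: a = malloc(12) -> a = 0; heap: [0-11 ALLOC][12-42 FREE]
Op 2: free(a) -> (freed a); heap: [0-42 FREE]
Op 3: b = malloc(13) -> b = 0; heap: [0-12 ALLOC][13-42 FREE]
Op 4: b = realloc(b, 21) -> b = 0; heap: [0-20 ALLOC][21-42 FREE]
Op 5: free(b) -> (freed b); heap: [0-42 FREE]
malloc(33): first-fit scan over [0-42 FREE] -> 0

Answer: 0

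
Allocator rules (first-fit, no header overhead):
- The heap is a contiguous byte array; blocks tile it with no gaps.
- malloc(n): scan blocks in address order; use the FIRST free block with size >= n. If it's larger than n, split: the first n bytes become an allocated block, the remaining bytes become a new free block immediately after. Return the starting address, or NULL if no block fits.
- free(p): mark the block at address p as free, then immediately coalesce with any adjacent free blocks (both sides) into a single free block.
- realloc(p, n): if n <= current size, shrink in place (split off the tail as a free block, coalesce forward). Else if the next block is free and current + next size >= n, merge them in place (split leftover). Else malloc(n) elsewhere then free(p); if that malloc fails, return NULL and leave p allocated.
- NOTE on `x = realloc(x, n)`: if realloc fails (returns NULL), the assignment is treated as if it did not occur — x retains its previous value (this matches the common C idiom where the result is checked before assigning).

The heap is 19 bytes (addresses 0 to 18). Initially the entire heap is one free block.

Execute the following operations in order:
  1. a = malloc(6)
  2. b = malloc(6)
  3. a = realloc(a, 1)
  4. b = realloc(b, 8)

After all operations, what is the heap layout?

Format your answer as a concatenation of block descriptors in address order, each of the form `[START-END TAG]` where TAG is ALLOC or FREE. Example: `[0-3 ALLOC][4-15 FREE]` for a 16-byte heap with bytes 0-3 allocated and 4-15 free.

Op 1: a = malloc(6) -> a = 0; heap: [0-5 ALLOC][6-18 FREE]
Op 2: b = malloc(6) -> b = 6; heap: [0-5 ALLOC][6-11 ALLOC][12-18 FREE]
Op 3: a = realloc(a, 1) -> a = 0; heap: [0-0 ALLOC][1-5 FREE][6-11 ALLOC][12-18 FREE]
Op 4: b = realloc(b, 8) -> b = 6; heap: [0-0 ALLOC][1-5 FREE][6-13 ALLOC][14-18 FREE]

Answer: [0-0 ALLOC][1-5 FREE][6-13 ALLOC][14-18 FREE]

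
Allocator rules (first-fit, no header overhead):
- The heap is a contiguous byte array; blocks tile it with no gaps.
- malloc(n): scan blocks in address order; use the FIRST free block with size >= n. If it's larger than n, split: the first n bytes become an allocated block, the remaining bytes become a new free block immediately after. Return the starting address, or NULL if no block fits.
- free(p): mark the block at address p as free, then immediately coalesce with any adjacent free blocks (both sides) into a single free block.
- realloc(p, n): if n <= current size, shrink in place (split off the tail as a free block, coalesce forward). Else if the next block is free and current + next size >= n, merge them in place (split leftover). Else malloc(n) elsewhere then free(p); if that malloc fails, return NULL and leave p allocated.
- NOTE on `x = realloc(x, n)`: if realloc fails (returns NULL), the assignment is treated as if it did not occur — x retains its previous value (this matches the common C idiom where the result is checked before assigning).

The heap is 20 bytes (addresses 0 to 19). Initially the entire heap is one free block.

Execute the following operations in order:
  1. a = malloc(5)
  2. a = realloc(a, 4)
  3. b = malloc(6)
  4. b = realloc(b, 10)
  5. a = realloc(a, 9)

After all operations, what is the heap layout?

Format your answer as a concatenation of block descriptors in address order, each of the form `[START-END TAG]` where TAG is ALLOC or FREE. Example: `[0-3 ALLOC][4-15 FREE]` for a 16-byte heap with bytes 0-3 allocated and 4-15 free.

Answer: [0-3 ALLOC][4-13 ALLOC][14-19 FREE]

Derivation:
Op 1: a = malloc(5) -> a = 0; heap: [0-4 ALLOC][5-19 FREE]
Op 2: a = realloc(a, 4) -> a = 0; heap: [0-3 ALLOC][4-19 FREE]
Op 3: b = malloc(6) -> b = 4; heap: [0-3 ALLOC][4-9 ALLOC][10-19 FREE]
Op 4: b = realloc(b, 10) -> b = 4; heap: [0-3 ALLOC][4-13 ALLOC][14-19 FREE]
Op 5: a = realloc(a, 9) -> NULL (a unchanged); heap: [0-3 ALLOC][4-13 ALLOC][14-19 FREE]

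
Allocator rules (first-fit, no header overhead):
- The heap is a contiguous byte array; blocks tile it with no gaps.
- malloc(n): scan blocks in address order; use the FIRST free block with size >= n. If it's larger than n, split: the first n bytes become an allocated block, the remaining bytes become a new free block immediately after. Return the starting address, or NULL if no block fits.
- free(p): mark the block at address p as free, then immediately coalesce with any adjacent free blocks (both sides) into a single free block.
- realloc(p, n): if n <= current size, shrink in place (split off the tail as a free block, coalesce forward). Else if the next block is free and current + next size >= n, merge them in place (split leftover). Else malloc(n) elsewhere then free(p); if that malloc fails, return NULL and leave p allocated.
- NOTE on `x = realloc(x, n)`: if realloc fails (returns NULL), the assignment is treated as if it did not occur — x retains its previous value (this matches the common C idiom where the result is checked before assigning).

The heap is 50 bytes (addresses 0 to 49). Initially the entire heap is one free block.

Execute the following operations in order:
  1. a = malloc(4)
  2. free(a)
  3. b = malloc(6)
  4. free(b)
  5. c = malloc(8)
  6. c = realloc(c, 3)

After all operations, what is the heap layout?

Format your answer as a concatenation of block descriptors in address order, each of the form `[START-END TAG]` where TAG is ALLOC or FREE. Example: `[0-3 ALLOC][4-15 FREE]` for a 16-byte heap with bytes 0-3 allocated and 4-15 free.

Op 1: a = malloc(4) -> a = 0; heap: [0-3 ALLOC][4-49 FREE]
Op 2: free(a) -> (freed a); heap: [0-49 FREE]
Op 3: b = malloc(6) -> b = 0; heap: [0-5 ALLOC][6-49 FREE]
Op 4: free(b) -> (freed b); heap: [0-49 FREE]
Op 5: c = malloc(8) -> c = 0; heap: [0-7 ALLOC][8-49 FREE]
Op 6: c = realloc(c, 3) -> c = 0; heap: [0-2 ALLOC][3-49 FREE]

Answer: [0-2 ALLOC][3-49 FREE]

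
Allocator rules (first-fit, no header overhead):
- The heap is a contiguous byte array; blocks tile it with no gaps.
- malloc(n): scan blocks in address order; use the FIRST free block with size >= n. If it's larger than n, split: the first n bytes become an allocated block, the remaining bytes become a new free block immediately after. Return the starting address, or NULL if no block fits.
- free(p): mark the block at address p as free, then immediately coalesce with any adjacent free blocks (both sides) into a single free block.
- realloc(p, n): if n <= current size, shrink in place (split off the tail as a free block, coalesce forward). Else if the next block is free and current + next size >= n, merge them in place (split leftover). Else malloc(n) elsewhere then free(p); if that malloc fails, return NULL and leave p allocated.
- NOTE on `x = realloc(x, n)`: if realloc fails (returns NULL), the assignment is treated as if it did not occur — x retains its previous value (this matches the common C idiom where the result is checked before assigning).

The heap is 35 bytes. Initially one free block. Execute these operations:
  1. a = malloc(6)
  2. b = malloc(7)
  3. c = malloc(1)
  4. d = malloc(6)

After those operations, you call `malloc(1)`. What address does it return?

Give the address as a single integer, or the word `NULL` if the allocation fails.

Answer: 20

Derivation:
Op 1: a = malloc(6) -> a = 0; heap: [0-5 ALLOC][6-34 FREE]
Op 2: b = malloc(7) -> b = 6; heap: [0-5 ALLOC][6-12 ALLOC][13-34 FREE]
Op 3: c = malloc(1) -> c = 13; heap: [0-5 ALLOC][6-12 ALLOC][13-13 ALLOC][14-34 FREE]
Op 4: d = malloc(6) -> d = 14; heap: [0-5 ALLOC][6-12 ALLOC][13-13 ALLOC][14-19 ALLOC][20-34 FREE]
malloc(1): first-fit scan over [0-5 ALLOC][6-12 ALLOC][13-13 ALLOC][14-19 ALLOC][20-34 FREE] -> 20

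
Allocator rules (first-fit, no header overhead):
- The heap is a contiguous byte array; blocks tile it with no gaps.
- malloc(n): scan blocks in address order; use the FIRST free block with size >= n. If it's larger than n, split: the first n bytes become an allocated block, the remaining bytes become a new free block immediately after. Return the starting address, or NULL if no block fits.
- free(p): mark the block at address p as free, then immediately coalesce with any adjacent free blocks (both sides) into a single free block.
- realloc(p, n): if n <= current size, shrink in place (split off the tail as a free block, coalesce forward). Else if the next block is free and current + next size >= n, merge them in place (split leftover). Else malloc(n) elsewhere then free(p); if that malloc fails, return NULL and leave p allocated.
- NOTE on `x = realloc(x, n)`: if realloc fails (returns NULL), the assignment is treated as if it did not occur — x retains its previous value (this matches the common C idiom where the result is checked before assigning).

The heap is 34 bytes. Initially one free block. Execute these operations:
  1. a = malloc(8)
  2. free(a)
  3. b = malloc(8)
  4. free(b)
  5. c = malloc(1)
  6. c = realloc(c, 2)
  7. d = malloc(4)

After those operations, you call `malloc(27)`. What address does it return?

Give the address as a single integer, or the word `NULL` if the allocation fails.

Answer: 6

Derivation:
Op 1: a = malloc(8) -> a = 0; heap: [0-7 ALLOC][8-33 FREE]
Op 2: free(a) -> (freed a); heap: [0-33 FREE]
Op 3: b = malloc(8) -> b = 0; heap: [0-7 ALLOC][8-33 FREE]
Op 4: free(b) -> (freed b); heap: [0-33 FREE]
Op 5: c = malloc(1) -> c = 0; heap: [0-0 ALLOC][1-33 FREE]
Op 6: c = realloc(c, 2) -> c = 0; heap: [0-1 ALLOC][2-33 FREE]
Op 7: d = malloc(4) -> d = 2; heap: [0-1 ALLOC][2-5 ALLOC][6-33 FREE]
malloc(27): first-fit scan over [0-1 ALLOC][2-5 ALLOC][6-33 FREE] -> 6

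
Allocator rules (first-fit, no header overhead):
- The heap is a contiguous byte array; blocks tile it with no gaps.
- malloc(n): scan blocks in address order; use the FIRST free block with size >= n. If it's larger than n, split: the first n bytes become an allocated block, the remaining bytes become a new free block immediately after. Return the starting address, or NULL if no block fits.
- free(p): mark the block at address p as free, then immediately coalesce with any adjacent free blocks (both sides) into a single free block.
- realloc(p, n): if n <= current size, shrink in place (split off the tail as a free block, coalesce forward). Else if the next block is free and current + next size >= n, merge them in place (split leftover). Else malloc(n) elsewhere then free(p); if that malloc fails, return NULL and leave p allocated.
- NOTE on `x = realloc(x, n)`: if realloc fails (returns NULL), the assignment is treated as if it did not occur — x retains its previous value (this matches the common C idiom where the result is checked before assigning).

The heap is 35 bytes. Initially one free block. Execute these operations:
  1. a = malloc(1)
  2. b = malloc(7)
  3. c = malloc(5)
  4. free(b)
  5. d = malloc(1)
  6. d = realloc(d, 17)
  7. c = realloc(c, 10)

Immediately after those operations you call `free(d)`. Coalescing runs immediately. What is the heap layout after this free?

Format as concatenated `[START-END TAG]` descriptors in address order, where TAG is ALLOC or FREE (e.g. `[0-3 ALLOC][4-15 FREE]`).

Op 1: a = malloc(1) -> a = 0; heap: [0-0 ALLOC][1-34 FREE]
Op 2: b = malloc(7) -> b = 1; heap: [0-0 ALLOC][1-7 ALLOC][8-34 FREE]
Op 3: c = malloc(5) -> c = 8; heap: [0-0 ALLOC][1-7 ALLOC][8-12 ALLOC][13-34 FREE]
Op 4: free(b) -> (freed b); heap: [0-0 ALLOC][1-7 FREE][8-12 ALLOC][13-34 FREE]
Op 5: d = malloc(1) -> d = 1; heap: [0-0 ALLOC][1-1 ALLOC][2-7 FREE][8-12 ALLOC][13-34 FREE]
Op 6: d = realloc(d, 17) -> d = 13; heap: [0-0 ALLOC][1-7 FREE][8-12 ALLOC][13-29 ALLOC][30-34 FREE]
Op 7: c = realloc(c, 10) -> NULL (c unchanged); heap: [0-0 ALLOC][1-7 FREE][8-12 ALLOC][13-29 ALLOC][30-34 FREE]
free(d): d = 13 -> block [13-29 ALLOC]; mark free, coalesce with adjacent free neighbors -> [0-0 ALLOC][1-7 FREE][8-12 ALLOC][13-34 FREE]

Answer: [0-0 ALLOC][1-7 FREE][8-12 ALLOC][13-34 FREE]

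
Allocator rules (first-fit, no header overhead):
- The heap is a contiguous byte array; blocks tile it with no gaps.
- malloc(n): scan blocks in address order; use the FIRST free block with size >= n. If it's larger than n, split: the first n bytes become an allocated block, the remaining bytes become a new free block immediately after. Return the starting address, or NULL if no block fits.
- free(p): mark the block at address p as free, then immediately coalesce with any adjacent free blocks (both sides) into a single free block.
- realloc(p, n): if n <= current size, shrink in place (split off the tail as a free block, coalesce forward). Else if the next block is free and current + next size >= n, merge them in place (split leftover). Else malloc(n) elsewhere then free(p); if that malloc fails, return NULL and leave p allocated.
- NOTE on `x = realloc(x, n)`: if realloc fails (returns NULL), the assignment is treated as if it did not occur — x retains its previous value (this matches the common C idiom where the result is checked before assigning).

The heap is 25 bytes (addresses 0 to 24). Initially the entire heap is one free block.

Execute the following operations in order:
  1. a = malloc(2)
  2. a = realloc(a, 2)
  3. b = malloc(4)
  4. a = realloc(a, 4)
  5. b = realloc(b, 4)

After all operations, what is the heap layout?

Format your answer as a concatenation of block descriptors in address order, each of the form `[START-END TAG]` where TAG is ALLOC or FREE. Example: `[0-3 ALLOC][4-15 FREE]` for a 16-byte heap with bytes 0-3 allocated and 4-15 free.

Answer: [0-1 FREE][2-5 ALLOC][6-9 ALLOC][10-24 FREE]

Derivation:
Op 1: a = malloc(2) -> a = 0; heap: [0-1 ALLOC][2-24 FREE]
Op 2: a = realloc(a, 2) -> a = 0; heap: [0-1 ALLOC][2-24 FREE]
Op 3: b = malloc(4) -> b = 2; heap: [0-1 ALLOC][2-5 ALLOC][6-24 FREE]
Op 4: a = realloc(a, 4) -> a = 6; heap: [0-1 FREE][2-5 ALLOC][6-9 ALLOC][10-24 FREE]
Op 5: b = realloc(b, 4) -> b = 2; heap: [0-1 FREE][2-5 ALLOC][6-9 ALLOC][10-24 FREE]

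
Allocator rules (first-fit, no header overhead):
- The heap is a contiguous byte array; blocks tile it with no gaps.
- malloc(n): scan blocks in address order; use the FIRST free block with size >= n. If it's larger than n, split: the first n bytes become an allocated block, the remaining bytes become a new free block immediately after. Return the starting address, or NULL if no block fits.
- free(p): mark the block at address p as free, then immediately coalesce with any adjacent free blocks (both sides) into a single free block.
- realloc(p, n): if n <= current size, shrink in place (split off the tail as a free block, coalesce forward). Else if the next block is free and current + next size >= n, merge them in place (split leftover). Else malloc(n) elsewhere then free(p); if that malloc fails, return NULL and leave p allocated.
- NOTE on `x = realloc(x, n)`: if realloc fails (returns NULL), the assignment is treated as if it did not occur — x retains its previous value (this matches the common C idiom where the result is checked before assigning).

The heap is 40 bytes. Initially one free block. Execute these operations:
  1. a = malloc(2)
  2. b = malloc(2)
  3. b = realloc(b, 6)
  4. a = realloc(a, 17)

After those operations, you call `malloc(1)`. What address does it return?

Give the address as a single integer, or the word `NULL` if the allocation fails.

Answer: 0

Derivation:
Op 1: a = malloc(2) -> a = 0; heap: [0-1 ALLOC][2-39 FREE]
Op 2: b = malloc(2) -> b = 2; heap: [0-1 ALLOC][2-3 ALLOC][4-39 FREE]
Op 3: b = realloc(b, 6) -> b = 2; heap: [0-1 ALLOC][2-7 ALLOC][8-39 FREE]
Op 4: a = realloc(a, 17) -> a = 8; heap: [0-1 FREE][2-7 ALLOC][8-24 ALLOC][25-39 FREE]
malloc(1): first-fit scan over [0-1 FREE][2-7 ALLOC][8-24 ALLOC][25-39 FREE] -> 0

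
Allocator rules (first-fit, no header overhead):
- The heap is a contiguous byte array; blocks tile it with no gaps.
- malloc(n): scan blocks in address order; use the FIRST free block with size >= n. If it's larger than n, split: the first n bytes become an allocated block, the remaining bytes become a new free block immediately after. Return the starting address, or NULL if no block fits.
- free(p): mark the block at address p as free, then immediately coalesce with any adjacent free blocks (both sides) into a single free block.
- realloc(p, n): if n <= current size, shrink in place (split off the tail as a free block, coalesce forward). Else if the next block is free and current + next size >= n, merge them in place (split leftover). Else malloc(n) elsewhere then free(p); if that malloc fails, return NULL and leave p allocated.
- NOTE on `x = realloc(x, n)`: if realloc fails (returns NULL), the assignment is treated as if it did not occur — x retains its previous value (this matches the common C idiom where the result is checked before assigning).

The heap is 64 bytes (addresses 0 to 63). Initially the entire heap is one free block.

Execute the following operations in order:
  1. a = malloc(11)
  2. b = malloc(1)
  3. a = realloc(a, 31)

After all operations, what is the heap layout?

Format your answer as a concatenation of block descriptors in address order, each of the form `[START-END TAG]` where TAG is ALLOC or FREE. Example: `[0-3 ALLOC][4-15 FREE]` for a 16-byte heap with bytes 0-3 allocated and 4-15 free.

Op 1: a = malloc(11) -> a = 0; heap: [0-10 ALLOC][11-63 FREE]
Op 2: b = malloc(1) -> b = 11; heap: [0-10 ALLOC][11-11 ALLOC][12-63 FREE]
Op 3: a = realloc(a, 31) -> a = 12; heap: [0-10 FREE][11-11 ALLOC][12-42 ALLOC][43-63 FREE]

Answer: [0-10 FREE][11-11 ALLOC][12-42 ALLOC][43-63 FREE]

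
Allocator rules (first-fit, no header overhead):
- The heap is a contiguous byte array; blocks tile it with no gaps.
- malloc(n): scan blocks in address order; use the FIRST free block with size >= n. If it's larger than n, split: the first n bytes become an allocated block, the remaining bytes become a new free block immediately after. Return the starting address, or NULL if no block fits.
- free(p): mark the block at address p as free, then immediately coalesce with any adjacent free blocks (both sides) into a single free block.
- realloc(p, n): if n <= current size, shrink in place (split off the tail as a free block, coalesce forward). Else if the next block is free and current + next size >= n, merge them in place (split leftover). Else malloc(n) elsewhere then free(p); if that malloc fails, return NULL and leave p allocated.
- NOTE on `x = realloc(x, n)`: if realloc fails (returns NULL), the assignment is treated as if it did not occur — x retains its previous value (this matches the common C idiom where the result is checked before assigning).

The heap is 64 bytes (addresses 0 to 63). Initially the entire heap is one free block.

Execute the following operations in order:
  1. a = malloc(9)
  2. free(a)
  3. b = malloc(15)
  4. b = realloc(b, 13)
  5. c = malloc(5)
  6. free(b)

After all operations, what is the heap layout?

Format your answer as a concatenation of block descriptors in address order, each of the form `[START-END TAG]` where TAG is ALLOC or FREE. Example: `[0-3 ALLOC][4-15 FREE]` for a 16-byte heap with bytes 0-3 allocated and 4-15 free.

Op 1: a = malloc(9) -> a = 0; heap: [0-8 ALLOC][9-63 FREE]
Op 2: free(a) -> (freed a); heap: [0-63 FREE]
Op 3: b = malloc(15) -> b = 0; heap: [0-14 ALLOC][15-63 FREE]
Op 4: b = realloc(b, 13) -> b = 0; heap: [0-12 ALLOC][13-63 FREE]
Op 5: c = malloc(5) -> c = 13; heap: [0-12 ALLOC][13-17 ALLOC][18-63 FREE]
Op 6: free(b) -> (freed b); heap: [0-12 FREE][13-17 ALLOC][18-63 FREE]

Answer: [0-12 FREE][13-17 ALLOC][18-63 FREE]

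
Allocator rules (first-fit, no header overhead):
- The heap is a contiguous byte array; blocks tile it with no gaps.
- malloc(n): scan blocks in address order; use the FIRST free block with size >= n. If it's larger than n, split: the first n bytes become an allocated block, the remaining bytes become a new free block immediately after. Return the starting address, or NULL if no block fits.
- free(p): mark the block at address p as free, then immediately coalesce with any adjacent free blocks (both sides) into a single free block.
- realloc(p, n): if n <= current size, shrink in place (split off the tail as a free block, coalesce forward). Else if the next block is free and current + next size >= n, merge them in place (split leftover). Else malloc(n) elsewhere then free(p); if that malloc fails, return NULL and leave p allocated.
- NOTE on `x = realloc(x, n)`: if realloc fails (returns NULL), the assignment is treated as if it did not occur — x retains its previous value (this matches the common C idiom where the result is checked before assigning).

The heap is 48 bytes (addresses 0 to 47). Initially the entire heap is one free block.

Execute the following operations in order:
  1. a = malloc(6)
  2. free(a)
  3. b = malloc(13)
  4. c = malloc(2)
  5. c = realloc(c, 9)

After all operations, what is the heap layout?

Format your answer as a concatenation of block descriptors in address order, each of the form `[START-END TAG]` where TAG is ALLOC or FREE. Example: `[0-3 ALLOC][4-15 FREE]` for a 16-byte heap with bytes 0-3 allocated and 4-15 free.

Op 1: a = malloc(6) -> a = 0; heap: [0-5 ALLOC][6-47 FREE]
Op 2: free(a) -> (freed a); heap: [0-47 FREE]
Op 3: b = malloc(13) -> b = 0; heap: [0-12 ALLOC][13-47 FREE]
Op 4: c = malloc(2) -> c = 13; heap: [0-12 ALLOC][13-14 ALLOC][15-47 FREE]
Op 5: c = realloc(c, 9) -> c = 13; heap: [0-12 ALLOC][13-21 ALLOC][22-47 FREE]

Answer: [0-12 ALLOC][13-21 ALLOC][22-47 FREE]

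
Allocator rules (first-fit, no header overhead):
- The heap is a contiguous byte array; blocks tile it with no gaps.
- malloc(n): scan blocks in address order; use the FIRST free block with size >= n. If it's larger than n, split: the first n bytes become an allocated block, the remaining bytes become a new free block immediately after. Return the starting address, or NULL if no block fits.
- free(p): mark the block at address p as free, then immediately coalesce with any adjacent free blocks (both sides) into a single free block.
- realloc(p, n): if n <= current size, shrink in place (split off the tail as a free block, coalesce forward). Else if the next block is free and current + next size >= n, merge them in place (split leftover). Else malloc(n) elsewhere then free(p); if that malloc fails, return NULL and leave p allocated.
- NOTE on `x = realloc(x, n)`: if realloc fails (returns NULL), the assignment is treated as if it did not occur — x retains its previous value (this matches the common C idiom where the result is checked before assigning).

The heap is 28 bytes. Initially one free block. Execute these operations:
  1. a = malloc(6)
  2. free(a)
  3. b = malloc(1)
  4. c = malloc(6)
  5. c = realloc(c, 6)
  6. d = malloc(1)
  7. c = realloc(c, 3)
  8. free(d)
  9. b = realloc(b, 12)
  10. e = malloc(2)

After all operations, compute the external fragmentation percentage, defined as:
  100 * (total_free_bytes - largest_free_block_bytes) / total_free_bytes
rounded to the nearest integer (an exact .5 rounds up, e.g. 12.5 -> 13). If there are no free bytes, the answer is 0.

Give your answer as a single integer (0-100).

Answer: 9

Derivation:
Op 1: a = malloc(6) -> a = 0; heap: [0-5 ALLOC][6-27 FREE]
Op 2: free(a) -> (freed a); heap: [0-27 FREE]
Op 3: b = malloc(1) -> b = 0; heap: [0-0 ALLOC][1-27 FREE]
Op 4: c = malloc(6) -> c = 1; heap: [0-0 ALLOC][1-6 ALLOC][7-27 FREE]
Op 5: c = realloc(c, 6) -> c = 1; heap: [0-0 ALLOC][1-6 ALLOC][7-27 FREE]
Op 6: d = malloc(1) -> d = 7; heap: [0-0 ALLOC][1-6 ALLOC][7-7 ALLOC][8-27 FREE]
Op 7: c = realloc(c, 3) -> c = 1; heap: [0-0 ALLOC][1-3 ALLOC][4-6 FREE][7-7 ALLOC][8-27 FREE]
Op 8: free(d) -> (freed d); heap: [0-0 ALLOC][1-3 ALLOC][4-27 FREE]
Op 9: b = realloc(b, 12) -> b = 4; heap: [0-0 FREE][1-3 ALLOC][4-15 ALLOC][16-27 FREE]
Op 10: e = malloc(2) -> e = 16; heap: [0-0 FREE][1-3 ALLOC][4-15 ALLOC][16-17 ALLOC][18-27 FREE]
Free blocks: [1 10] total_free=11 largest=10 -> 100*(11-10)/11 = 100/11 ≈ 9.091 -> rounds to 9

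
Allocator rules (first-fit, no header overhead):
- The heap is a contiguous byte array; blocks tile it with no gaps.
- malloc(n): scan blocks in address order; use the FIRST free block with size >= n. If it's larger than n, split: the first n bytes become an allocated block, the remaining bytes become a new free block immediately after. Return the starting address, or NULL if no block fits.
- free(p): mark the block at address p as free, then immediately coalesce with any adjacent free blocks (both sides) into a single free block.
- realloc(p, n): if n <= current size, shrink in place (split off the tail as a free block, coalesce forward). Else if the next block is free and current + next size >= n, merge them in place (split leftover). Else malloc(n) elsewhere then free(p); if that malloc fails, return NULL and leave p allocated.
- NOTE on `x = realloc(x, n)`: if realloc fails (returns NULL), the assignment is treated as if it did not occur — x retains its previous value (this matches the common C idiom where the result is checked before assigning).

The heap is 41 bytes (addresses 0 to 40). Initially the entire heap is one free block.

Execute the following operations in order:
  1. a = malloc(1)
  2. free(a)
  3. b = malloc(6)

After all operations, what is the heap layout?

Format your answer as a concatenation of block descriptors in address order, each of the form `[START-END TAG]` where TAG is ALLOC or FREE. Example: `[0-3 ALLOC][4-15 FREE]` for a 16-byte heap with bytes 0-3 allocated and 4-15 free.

Answer: [0-5 ALLOC][6-40 FREE]

Derivation:
Op 1: a = malloc(1) -> a = 0; heap: [0-0 ALLOC][1-40 FREE]
Op 2: free(a) -> (freed a); heap: [0-40 FREE]
Op 3: b = malloc(6) -> b = 0; heap: [0-5 ALLOC][6-40 FREE]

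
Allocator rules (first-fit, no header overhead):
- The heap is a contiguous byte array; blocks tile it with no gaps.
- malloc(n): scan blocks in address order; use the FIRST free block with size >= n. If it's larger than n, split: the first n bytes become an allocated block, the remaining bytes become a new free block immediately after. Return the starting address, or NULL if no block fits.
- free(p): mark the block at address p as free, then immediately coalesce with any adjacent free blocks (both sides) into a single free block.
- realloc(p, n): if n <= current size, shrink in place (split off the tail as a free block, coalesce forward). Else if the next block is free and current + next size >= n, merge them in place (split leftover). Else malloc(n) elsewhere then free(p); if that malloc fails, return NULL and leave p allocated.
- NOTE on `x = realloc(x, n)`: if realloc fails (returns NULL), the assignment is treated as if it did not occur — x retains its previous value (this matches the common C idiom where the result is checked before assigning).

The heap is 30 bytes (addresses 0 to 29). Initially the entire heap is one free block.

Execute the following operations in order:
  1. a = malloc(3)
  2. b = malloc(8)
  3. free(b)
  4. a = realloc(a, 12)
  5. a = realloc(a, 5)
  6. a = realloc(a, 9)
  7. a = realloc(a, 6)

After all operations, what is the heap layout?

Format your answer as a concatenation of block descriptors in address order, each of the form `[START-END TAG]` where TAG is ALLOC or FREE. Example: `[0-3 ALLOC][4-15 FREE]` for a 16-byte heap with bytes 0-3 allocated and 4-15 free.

Answer: [0-5 ALLOC][6-29 FREE]

Derivation:
Op 1: a = malloc(3) -> a = 0; heap: [0-2 ALLOC][3-29 FREE]
Op 2: b = malloc(8) -> b = 3; heap: [0-2 ALLOC][3-10 ALLOC][11-29 FREE]
Op 3: free(b) -> (freed b); heap: [0-2 ALLOC][3-29 FREE]
Op 4: a = realloc(a, 12) -> a = 0; heap: [0-11 ALLOC][12-29 FREE]
Op 5: a = realloc(a, 5) -> a = 0; heap: [0-4 ALLOC][5-29 FREE]
Op 6: a = realloc(a, 9) -> a = 0; heap: [0-8 ALLOC][9-29 FREE]
Op 7: a = realloc(a, 6) -> a = 0; heap: [0-5 ALLOC][6-29 FREE]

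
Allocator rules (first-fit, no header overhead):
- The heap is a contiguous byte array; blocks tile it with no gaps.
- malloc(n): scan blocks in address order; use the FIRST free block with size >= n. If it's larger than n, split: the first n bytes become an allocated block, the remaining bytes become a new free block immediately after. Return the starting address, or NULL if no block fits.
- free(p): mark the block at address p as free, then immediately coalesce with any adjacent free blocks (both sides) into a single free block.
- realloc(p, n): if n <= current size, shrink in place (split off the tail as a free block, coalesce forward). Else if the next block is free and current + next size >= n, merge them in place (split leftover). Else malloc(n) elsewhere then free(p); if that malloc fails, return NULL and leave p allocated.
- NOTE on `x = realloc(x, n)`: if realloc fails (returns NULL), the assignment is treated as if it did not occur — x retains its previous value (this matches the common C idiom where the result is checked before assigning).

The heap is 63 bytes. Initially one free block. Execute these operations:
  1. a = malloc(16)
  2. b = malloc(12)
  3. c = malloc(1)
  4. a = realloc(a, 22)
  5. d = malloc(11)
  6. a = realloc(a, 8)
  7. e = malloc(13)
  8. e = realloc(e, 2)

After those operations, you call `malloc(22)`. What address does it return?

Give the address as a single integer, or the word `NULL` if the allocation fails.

Answer: 39

Derivation:
Op 1: a = malloc(16) -> a = 0; heap: [0-15 ALLOC][16-62 FREE]
Op 2: b = malloc(12) -> b = 16; heap: [0-15 ALLOC][16-27 ALLOC][28-62 FREE]
Op 3: c = malloc(1) -> c = 28; heap: [0-15 ALLOC][16-27 ALLOC][28-28 ALLOC][29-62 FREE]
Op 4: a = realloc(a, 22) -> a = 29; heap: [0-15 FREE][16-27 ALLOC][28-28 ALLOC][29-50 ALLOC][51-62 FREE]
Op 5: d = malloc(11) -> d = 0; heap: [0-10 ALLOC][11-15 FREE][16-27 ALLOC][28-28 ALLOC][29-50 ALLOC][51-62 FREE]
Op 6: a = realloc(a, 8) -> a = 29; heap: [0-10 ALLOC][11-15 FREE][16-27 ALLOC][28-28 ALLOC][29-36 ALLOC][37-62 FREE]
Op 7: e = malloc(13) -> e = 37; heap: [0-10 ALLOC][11-15 FREE][16-27 ALLOC][28-28 ALLOC][29-36 ALLOC][37-49 ALLOC][50-62 FREE]
Op 8: e = realloc(e, 2) -> e = 37; heap: [0-10 ALLOC][11-15 FREE][16-27 ALLOC][28-28 ALLOC][29-36 ALLOC][37-38 ALLOC][39-62 FREE]
malloc(22): first-fit scan over [0-10 ALLOC][11-15 FREE][16-27 ALLOC][28-28 ALLOC][29-36 ALLOC][37-38 ALLOC][39-62 FREE] -> 39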